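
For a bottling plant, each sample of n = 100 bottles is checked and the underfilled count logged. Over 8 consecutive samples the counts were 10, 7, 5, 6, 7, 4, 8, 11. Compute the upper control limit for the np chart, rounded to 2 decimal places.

p̄ = Σdᵢ / (k·n) = 58 / (8 × 100) = 0.07250
UCL = np̄ + 3·√(np̄(1−p̄)) = 7.2500 + 3 × √(7.2500×0.92750) = 7.2500 + 3 × 2.5931 = 15.0294

15.03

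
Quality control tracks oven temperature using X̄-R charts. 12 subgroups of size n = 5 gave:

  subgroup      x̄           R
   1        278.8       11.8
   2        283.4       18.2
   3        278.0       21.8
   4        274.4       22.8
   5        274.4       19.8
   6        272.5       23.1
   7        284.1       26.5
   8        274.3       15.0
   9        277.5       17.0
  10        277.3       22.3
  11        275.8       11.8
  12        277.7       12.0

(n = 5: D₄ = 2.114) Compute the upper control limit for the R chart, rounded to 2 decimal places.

R̄ = (11.8 + 18.2 + 21.8 + 22.8 + 19.8 + 23.1 + 26.5 + 15.0 + 17.0 + 22.3 + 11.8 + 12.0) / 12 = 222.1000 / 12 = 18.5083
UCL_R = D₄·R̄ = 2.114 × 18.5083 = 39.1266

39.13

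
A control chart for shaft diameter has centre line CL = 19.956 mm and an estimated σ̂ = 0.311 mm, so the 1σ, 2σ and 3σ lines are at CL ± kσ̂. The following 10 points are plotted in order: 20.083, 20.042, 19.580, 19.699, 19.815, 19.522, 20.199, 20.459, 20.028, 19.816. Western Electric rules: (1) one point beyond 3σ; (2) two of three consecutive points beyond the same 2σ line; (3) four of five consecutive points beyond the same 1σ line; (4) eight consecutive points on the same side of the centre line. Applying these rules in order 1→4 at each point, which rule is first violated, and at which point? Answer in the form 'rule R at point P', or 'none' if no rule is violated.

Zone of each point (C = within 1σ̂, B = 1σ̂–2σ̂, A = 2σ̂–3σ̂, * = beyond 3σ̂; sign = side of CL): 1:+C, 2:+C, 3:-B, 4:-C, 5:-C, 6:-B, 7:+C, 8:+B, 9:+C, 10:-C
No rule fires across all 10 points.

none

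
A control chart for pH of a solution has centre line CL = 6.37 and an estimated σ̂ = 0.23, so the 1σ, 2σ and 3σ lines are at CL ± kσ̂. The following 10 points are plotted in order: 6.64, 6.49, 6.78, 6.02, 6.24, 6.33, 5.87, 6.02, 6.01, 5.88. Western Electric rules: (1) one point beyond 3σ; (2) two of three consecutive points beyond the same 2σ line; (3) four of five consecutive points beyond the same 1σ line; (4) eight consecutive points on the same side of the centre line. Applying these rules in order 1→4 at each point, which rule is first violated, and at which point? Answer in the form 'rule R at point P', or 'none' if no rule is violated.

rule 3 at point 10

Zone of each point (C = within 1σ̂, B = 1σ̂–2σ̂, A = 2σ̂–3σ̂, * = beyond 3σ̂; sign = side of CL): 1:+B, 2:+C, 3:+B, 4:-B, 5:-C, 6:-C, 7:-A, 8:-B, 9:-B, 10:-A
Rule 3 (four of five consecutive points beyond the same 1σ limit) is satisfied at point 10.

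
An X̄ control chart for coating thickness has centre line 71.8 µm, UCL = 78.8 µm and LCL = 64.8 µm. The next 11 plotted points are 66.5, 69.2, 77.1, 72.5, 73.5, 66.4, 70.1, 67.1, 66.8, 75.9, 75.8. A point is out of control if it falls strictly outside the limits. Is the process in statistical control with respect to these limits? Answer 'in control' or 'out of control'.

All 11 points lie within [64.8, 78.8].

in control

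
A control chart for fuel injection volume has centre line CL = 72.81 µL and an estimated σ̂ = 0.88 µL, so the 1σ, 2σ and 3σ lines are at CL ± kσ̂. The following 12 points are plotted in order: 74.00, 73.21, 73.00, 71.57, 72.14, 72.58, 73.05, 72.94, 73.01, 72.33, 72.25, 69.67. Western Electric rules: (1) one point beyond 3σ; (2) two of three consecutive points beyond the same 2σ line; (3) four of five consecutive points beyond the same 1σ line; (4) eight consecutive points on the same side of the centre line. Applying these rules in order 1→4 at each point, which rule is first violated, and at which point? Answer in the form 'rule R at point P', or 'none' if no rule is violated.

rule 1 at point 12

Zone of each point (C = within 1σ̂, B = 1σ̂–2σ̂, A = 2σ̂–3σ̂, * = beyond 3σ̂; sign = side of CL): 1:+B, 2:+C, 3:+C, 4:-B, 5:-C, 6:-C, 7:+C, 8:+C, 9:+C, 10:-C, 11:-C, 12:-*
Rule 1 (one point beyond the 3σ limits) is satisfied at point 12.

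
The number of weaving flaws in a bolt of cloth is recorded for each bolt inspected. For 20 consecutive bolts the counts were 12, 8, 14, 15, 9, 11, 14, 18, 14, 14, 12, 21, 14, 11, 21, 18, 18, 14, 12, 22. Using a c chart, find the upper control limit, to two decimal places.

26.06

c̄ = (12 + 8 + 14 + 15 + 9 + 11 + 14 + 18 + 14 + 14 + 12 + 21 + 14 + 11 + 21 + 18 + 18 + 14 + 12 + 22) / 20 = 292 / 20 = 14.6000
UCL = c̄ + 3√c̄ = 14.6000 + 3 × √14.6000 = 14.6000 + 3 × 3.8210 = 26.0630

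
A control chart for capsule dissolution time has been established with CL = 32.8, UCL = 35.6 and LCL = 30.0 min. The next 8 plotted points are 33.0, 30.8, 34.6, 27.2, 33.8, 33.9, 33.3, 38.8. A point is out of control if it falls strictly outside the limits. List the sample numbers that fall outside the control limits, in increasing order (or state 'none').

4, 8

Compare each point to [30.0, 35.6]: sample 4 = 27.2 < LCL; sample 8 = 38.8 > UCL.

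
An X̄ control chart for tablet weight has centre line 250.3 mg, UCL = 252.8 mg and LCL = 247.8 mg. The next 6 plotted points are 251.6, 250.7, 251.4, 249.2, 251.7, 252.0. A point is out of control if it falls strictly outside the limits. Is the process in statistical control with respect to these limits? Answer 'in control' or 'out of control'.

in control

All 6 points lie within [247.8, 252.8].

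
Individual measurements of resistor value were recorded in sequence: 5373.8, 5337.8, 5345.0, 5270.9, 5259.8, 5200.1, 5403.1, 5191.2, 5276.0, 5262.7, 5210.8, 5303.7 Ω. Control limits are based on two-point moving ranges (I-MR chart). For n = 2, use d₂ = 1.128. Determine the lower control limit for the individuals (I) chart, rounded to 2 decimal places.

X̄ = (5373.8 + 5337.8 + 5345.0 + 5270.9 + 5259.8 + 5200.1 + 5403.1 + 5191.2 + 5276.0 + 5262.7 + 5210.8 + 5303.7) / 12 = 5286.2417
Moving ranges: 36.0, 7.2, 74.1, 11.1, 59.7, 203.0, 211.9, 84.8, 13.3, 51.9, 92.9; M̄R̄ = 845.9000 / 11 = 76.9000
LCL = X̄ − 3·M̄R̄/d₂ = 5286.2417 − 3 × 76.9000 / 1.128 = 5081.7204

5081.72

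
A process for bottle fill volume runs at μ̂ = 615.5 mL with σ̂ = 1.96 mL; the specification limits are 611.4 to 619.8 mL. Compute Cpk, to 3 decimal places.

Cpu = (USL − μ̂) / (3σ̂) = (619.8 − 615.5) / (3 × 1.96) = 0.7313; Cpl = (μ̂ − LSL) / (3σ̂) = (615.5 − 611.4) / (3 × 1.96) = 0.6973; Cpk = min(Cpu, Cpl) = 0.6973

0.697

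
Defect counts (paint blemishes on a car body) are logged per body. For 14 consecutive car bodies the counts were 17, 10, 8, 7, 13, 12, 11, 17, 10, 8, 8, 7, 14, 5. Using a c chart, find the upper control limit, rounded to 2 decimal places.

c̄ = (17 + 10 + 8 + 7 + 13 + 12 + 11 + 17 + 10 + 8 + 8 + 7 + 14 + 5) / 14 = 147 / 14 = 10.5000
UCL = c̄ + 3√c̄ = 10.5000 + 3 × √10.5000 = 10.5000 + 3 × 3.2404 = 20.2211

20.22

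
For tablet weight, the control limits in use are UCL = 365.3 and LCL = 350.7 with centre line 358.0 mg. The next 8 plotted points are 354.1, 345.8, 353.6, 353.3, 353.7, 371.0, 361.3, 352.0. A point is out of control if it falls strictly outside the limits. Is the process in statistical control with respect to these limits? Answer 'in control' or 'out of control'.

Compare each point to [350.7, 365.3]: sample 2 = 345.8 < LCL; sample 6 = 371.0 > UCL.

out of control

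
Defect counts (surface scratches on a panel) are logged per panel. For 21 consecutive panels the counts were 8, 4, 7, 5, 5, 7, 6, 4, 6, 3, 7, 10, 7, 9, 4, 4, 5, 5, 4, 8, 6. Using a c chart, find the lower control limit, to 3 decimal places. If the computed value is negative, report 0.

0.000

c̄ = (8 + 4 + 7 + 5 + 5 + 7 + 6 + 4 + 6 + 3 + 7 + 10 + 7 + 9 + 4 + 4 + 5 + 5 + 4 + 8 + 6) / 21 = 124 / 21 = 5.9048
LCL = c̄ − 3√c̄ = 5.9048 − 3 × 2.4300 = -1.3852 → 0 (cannot be negative)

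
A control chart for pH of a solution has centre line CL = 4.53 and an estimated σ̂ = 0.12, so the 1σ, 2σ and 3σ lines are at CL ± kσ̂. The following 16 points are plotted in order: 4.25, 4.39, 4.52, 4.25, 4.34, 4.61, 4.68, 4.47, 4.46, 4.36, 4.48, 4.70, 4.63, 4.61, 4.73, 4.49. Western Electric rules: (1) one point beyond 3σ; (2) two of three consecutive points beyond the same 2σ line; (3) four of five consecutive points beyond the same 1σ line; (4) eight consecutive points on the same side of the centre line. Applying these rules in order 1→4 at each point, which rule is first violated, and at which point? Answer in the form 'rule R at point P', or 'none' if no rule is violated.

rule 3 at point 5

Zone of each point (C = within 1σ̂, B = 1σ̂–2σ̂, A = 2σ̂–3σ̂, * = beyond 3σ̂; sign = side of CL): 1:-A, 2:-B, 3:-C, 4:-A, 5:-B, 6:+C, 7:+B, 8:-C, 9:-C, 10:-B, 11:-C, 12:+B, 13:+C, 14:+C, 15:+B, 16:-C
Rule 3 (four of five consecutive points beyond the same 1σ limit) is satisfied at point 5.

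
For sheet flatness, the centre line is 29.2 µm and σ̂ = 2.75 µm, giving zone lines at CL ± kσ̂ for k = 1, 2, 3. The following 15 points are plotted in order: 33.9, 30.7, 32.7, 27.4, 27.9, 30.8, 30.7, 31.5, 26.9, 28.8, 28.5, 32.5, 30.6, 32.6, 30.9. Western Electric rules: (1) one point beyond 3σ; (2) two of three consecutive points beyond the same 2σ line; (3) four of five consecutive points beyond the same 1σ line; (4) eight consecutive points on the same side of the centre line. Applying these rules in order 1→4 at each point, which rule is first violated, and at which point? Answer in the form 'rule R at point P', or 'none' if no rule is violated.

none

Zone of each point (C = within 1σ̂, B = 1σ̂–2σ̂, A = 2σ̂–3σ̂, * = beyond 3σ̂; sign = side of CL): 1:+B, 2:+C, 3:+B, 4:-C, 5:-C, 6:+C, 7:+C, 8:+C, 9:-C, 10:-C, 11:-C, 12:+B, 13:+C, 14:+B, 15:+C
No rule fires across all 15 points.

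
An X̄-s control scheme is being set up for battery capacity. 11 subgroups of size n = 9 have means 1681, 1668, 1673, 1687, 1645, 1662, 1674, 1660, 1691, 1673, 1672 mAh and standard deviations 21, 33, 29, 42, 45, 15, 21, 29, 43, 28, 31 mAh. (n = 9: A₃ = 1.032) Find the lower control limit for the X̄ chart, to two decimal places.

1639.84

X̄̄ = (1681 + 1668 + 1673 + 1687 + 1645 + 1662 + 1674 + 1660 + 1691 + 1673 + 1672) / 11 = 1671.4545
s̄ = (21 + 33 + 29 + 42 + 45 + 15 + 21 + 29 + 43 + 28 + 31) / 11 = 30.6364
LCL = X̄̄ − A₃·s̄ = 1671.4545 − 1.032 × 30.6364 = 1639.8378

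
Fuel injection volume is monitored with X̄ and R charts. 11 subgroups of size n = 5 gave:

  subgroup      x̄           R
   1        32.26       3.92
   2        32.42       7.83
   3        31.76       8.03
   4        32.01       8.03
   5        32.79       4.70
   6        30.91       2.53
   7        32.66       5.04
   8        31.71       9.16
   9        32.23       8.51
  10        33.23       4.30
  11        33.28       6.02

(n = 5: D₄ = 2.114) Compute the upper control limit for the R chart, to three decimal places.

13.082

R̄ = (3.92 + 7.83 + 8.03 + 8.03 + 4.70 + 2.53 + 5.04 + 9.16 + 8.51 + 4.30 + 6.02) / 11 = 68.0700 / 11 = 6.1882
UCL_R = D₄·R̄ = 2.114 × 6.1882 = 13.0818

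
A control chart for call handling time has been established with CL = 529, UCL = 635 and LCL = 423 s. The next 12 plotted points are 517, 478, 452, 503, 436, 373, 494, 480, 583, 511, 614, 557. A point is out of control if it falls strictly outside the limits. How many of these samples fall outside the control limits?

1

Compare each point to [423, 635]: sample 6 = 373 < LCL.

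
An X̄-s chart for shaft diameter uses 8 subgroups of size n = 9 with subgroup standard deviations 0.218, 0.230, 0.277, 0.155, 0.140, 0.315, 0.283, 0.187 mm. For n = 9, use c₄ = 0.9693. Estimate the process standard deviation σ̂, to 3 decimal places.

s̄ = (0.218 + 0.230 + 0.277 + 0.155 + 0.140 + 0.315 + 0.283 + 0.187) / 8 = 0.2256
σ̂ = s̄ / c₄ = 0.2256 / 0.9693 = 0.2328

0.233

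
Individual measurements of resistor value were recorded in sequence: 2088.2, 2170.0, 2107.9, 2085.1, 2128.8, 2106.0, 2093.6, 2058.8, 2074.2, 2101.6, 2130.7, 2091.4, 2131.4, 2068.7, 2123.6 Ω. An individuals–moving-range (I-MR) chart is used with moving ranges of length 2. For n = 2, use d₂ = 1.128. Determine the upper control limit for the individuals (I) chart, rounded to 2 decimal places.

2208.33

X̄ = (2088.2 + 2170.0 + 2107.9 + 2085.1 + 2128.8 + 2106.0 + 2093.6 + 2058.8 + 2074.2 + 2101.6 + 2130.7 + 2091.4 + 2131.4 + 2068.7 + 2123.6) / 15 = 2104.0000
Moving ranges: 81.8, 62.1, 22.8, 43.7, 22.8, 12.4, 34.8, 15.4, 27.4, 29.1, 39.3, 40.0, 62.7, 54.9; M̄R̄ = 549.2000 / 14 = 39.2286
UCL = X̄ + 3·M̄R̄/d₂ = 2104.0000 + 3 × 39.2286 / 1.128 = 2208.3313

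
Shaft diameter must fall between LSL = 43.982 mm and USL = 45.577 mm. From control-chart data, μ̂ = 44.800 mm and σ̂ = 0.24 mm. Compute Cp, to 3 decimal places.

1.108

Cp = (USL − LSL) / (6σ̂) = (45.577 − 43.982) / (6 × 0.24) = 1.5950 / 1.4400 = 1.1076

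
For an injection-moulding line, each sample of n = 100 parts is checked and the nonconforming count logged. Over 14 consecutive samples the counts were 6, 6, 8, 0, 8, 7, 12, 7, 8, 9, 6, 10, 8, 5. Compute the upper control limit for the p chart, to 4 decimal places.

p̄ = Σdᵢ / (k·n) = 100 / (14 × 100) = 0.07143
UCL = p̄ + 3·√(p̄(1−p̄)/n) = 0.07143 + 3 × √(0.07143×0.92857/100) = 0.07143 + 3 × 0.02575 = 0.14869

0.1487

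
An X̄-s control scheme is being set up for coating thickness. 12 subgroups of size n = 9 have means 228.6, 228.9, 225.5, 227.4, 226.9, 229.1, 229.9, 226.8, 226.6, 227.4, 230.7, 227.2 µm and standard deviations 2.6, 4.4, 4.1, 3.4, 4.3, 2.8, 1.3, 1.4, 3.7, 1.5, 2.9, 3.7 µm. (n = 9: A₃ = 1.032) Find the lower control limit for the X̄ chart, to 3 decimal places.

224.812

X̄̄ = (228.6 + 228.9 + 225.5 + 227.4 + 226.9 + 229.1 + 229.9 + 226.8 + 226.6 + 227.4 + 230.7 + 227.2) / 12 = 227.9167
s̄ = (2.6 + 4.4 + 4.1 + 3.4 + 4.3 + 2.8 + 1.3 + 1.4 + 3.7 + 1.5 + 2.9 + 3.7) / 12 = 3.0083
LCL = X̄̄ − A₃·s̄ = 227.9167 − 1.032 × 3.0083 = 224.8121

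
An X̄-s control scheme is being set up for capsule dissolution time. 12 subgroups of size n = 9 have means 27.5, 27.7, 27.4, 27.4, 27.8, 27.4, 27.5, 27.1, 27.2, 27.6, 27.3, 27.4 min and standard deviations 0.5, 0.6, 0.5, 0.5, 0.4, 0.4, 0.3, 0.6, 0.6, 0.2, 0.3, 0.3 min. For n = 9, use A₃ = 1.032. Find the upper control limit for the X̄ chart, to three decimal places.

X̄̄ = (27.5 + 27.7 + 27.4 + 27.4 + 27.8 + 27.4 + 27.5 + 27.1 + 27.2 + 27.6 + 27.3 + 27.4) / 12 = 27.4417
s̄ = (0.5 + 0.6 + 0.5 + 0.5 + 0.4 + 0.4 + 0.3 + 0.6 + 0.6 + 0.2 + 0.3 + 0.3) / 12 = 0.4333
UCL = X̄̄ + A₃·s̄ = 27.4417 + 1.032 × 0.4333 = 27.8889

27.889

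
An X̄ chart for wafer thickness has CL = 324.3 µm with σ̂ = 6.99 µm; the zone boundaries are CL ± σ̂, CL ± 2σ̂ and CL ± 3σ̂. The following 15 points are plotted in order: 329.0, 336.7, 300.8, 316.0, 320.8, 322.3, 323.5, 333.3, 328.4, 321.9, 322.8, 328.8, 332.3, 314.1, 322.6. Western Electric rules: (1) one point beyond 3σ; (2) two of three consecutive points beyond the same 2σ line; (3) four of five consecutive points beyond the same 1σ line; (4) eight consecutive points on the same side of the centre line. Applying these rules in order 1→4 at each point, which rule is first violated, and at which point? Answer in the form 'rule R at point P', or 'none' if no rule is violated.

rule 1 at point 3

Zone of each point (C = within 1σ̂, B = 1σ̂–2σ̂, A = 2σ̂–3σ̂, * = beyond 3σ̂; sign = side of CL): 1:+C, 2:+B, 3:-*, 4:-B, 5:-C, 6:-C, 7:-C, 8:+B, 9:+C, 10:-C, 11:-C, 12:+C, 13:+B, 14:-B, 15:-C
Rule 1 (one point beyond the 3σ limits) is satisfied at point 3.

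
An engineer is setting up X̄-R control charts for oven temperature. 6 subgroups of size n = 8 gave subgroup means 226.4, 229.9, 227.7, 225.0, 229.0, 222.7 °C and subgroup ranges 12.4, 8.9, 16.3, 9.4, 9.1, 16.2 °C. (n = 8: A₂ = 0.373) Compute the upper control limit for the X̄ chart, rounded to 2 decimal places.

231.28

X̄̄ = (226.4 + 229.9 + 227.7 + 225.0 + 229.0 + 222.7) / 6 = 1360.7000 / 6 = 226.7833
R̄ = (12.4 + 8.9 + 16.3 + 9.4 + 9.1 + 16.2) / 6 = 72.3000 / 6 = 12.0500
UCL = X̄̄ + A₂·R̄ = 226.7833 + 0.373 × 12.0500 = 231.2780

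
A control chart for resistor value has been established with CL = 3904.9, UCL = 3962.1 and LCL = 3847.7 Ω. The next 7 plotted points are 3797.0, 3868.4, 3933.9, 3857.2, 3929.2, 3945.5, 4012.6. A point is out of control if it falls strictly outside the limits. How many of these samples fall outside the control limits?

2

Compare each point to [3847.7, 3962.1]: sample 1 = 3797.0 < LCL; sample 7 = 4012.6 > UCL.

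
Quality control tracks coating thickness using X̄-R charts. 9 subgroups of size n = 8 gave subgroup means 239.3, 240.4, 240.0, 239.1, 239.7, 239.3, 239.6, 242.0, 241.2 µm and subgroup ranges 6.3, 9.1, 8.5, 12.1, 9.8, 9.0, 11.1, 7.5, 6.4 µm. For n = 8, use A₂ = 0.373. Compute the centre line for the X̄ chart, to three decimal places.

240.067

X̄̄ = (239.3 + 240.4 + 240.0 + 239.1 + 239.7 + 239.3 + 239.6 + 242.0 + 241.2) / 9 = 2160.6000 / 9 = 240.0667
CL = X̄̄ = 240.0667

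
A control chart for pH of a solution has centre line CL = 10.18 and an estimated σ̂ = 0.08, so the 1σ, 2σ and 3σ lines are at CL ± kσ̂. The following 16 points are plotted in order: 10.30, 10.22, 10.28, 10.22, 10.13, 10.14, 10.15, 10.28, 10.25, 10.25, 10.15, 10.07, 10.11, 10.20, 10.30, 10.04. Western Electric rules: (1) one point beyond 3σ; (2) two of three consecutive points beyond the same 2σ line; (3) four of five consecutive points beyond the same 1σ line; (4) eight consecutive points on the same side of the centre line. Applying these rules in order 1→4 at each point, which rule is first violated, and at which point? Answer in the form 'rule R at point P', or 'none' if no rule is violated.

none

Zone of each point (C = within 1σ̂, B = 1σ̂–2σ̂, A = 2σ̂–3σ̂, * = beyond 3σ̂; sign = side of CL): 1:+B, 2:+C, 3:+B, 4:+C, 5:-C, 6:-C, 7:-C, 8:+B, 9:+C, 10:+C, 11:-C, 12:-B, 13:-C, 14:+C, 15:+B, 16:-B
No rule fires across all 16 points.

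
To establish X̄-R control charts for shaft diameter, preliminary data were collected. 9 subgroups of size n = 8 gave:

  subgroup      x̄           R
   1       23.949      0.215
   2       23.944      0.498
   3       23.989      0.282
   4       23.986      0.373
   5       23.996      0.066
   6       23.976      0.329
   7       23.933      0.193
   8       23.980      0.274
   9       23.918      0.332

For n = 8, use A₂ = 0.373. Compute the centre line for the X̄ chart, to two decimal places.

X̄̄ = (23.949 + 23.944 + 23.989 + 23.986 + 23.996 + 23.976 + 23.933 + 23.980 + 23.918) / 9 = 215.6710 / 9 = 23.9634
CL = X̄̄ = 23.9634

23.96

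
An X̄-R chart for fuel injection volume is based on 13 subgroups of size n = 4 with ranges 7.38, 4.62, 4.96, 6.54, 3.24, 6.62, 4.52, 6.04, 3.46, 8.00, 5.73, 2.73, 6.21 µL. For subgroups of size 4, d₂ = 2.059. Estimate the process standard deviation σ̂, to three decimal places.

R̄ = (7.38 + 4.62 + 4.96 + 6.54 + 3.24 + 6.62 + 4.52 + 6.04 + 3.46 + 8.00 + 5.73 + 2.73 + 6.21) / 13 = 5.3885
σ̂ = R̄ / d₂ = 5.3885 / 2.059 = 2.6170

2.617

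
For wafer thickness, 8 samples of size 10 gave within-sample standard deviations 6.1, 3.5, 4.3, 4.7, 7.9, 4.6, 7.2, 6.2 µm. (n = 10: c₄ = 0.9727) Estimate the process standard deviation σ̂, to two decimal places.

5.72

s̄ = (6.1 + 3.5 + 4.3 + 4.7 + 7.9 + 4.6 + 7.2 + 6.2) / 8 = 5.5625
σ̂ = s̄ / c₄ = 5.5625 / 0.9727 = 5.7186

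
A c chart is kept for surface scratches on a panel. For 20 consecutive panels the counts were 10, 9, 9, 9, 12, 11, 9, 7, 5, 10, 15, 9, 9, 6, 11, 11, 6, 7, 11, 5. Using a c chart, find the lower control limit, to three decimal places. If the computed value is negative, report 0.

c̄ = (10 + 9 + 9 + 9 + 12 + 11 + 9 + 7 + 5 + 10 + 15 + 9 + 9 + 6 + 11 + 11 + 6 + 7 + 11 + 5) / 20 = 181 / 20 = 9.0500
LCL = c̄ − 3√c̄ = 9.0500 − 3 × 3.0083 = 0.0250

0.025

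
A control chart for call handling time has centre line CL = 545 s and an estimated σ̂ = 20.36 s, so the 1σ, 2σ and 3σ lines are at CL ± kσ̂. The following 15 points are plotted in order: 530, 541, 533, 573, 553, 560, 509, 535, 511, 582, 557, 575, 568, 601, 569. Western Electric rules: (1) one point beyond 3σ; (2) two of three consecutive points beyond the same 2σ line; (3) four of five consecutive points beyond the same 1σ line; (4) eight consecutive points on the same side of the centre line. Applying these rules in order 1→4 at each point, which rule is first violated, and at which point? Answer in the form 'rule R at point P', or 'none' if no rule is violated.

Zone of each point (C = within 1σ̂, B = 1σ̂–2σ̂, A = 2σ̂–3σ̂, * = beyond 3σ̂; sign = side of CL): 1:-C, 2:-C, 3:-C, 4:+B, 5:+C, 6:+C, 7:-B, 8:-C, 9:-B, 10:+B, 11:+C, 12:+B, 13:+B, 14:+A, 15:+B
Rule 3 (four of five consecutive points beyond the same 1σ limit) is satisfied at point 14.

rule 3 at point 14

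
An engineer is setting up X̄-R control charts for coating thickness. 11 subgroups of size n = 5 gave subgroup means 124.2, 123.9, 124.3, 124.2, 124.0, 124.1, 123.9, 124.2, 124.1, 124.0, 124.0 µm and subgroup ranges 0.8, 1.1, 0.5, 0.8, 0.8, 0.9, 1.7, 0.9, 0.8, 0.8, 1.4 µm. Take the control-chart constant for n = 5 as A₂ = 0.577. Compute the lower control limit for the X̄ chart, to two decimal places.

123.53

X̄̄ = (124.2 + 123.9 + 124.3 + 124.2 + 124.0 + 124.1 + 123.9 + 124.2 + 124.1 + 124.0 + 124.0) / 11 = 1364.9000 / 11 = 124.0818
R̄ = (0.8 + 1.1 + 0.5 + 0.8 + 0.8 + 0.9 + 1.7 + 0.9 + 0.8 + 0.8 + 1.4) / 11 = 10.5000 / 11 = 0.9545
LCL = X̄̄ − A₂·R̄ = 124.0818 − 0.577 × 0.9545 = 123.5310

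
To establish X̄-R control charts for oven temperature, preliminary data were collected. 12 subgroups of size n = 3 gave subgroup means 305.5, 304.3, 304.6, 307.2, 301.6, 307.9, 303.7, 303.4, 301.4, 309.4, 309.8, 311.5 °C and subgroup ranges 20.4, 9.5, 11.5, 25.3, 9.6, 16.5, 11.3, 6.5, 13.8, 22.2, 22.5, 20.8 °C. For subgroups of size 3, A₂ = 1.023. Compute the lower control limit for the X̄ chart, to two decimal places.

289.67

X̄̄ = (305.5 + 304.3 + 304.6 + 307.2 + 301.6 + 307.9 + 303.7 + 303.4 + 301.4 + 309.4 + 309.8 + 311.5) / 12 = 3670.3000 / 12 = 305.8583
R̄ = (20.4 + 9.5 + 11.5 + 25.3 + 9.6 + 16.5 + 11.3 + 6.5 + 13.8 + 22.2 + 22.5 + 20.8) / 12 = 189.9000 / 12 = 15.8250
LCL = X̄̄ − A₂·R̄ = 305.8583 − 1.023 × 15.8250 = 289.6694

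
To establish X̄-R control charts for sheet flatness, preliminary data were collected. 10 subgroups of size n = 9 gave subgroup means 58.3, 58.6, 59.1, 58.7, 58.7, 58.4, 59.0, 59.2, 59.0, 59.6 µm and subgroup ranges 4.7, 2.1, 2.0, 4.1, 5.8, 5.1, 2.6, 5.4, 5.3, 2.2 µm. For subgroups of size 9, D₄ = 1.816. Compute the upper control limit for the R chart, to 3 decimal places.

7.137

R̄ = (4.7 + 2.1 + 2.0 + 4.1 + 5.8 + 5.1 + 2.6 + 5.4 + 5.3 + 2.2) / 10 = 39.3000 / 10 = 3.9300
UCL_R = D₄·R̄ = 1.816 × 3.9300 = 7.1369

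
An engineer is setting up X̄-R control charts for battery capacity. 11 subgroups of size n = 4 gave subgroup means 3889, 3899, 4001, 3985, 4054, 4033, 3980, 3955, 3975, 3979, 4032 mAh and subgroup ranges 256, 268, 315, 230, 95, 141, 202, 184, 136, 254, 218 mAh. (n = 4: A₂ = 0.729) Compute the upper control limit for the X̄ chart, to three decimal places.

4132.543

X̄̄ = (3889 + 3899 + 4001 + 3985 + 4054 + 4033 + 3980 + 3955 + 3975 + 3979 + 4032) / 11 = 43782.0000 / 11 = 3980.1818
R̄ = (256 + 268 + 315 + 230 + 95 + 141 + 202 + 184 + 136 + 254 + 218) / 11 = 2299.0000 / 11 = 209.0000
UCL = X̄̄ + A₂·R̄ = 3980.1818 + 0.729 × 209.0000 = 4132.5428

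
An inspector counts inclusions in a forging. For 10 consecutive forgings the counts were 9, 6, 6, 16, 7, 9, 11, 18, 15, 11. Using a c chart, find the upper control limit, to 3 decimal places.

20.659

c̄ = (9 + 6 + 6 + 16 + 7 + 9 + 11 + 18 + 15 + 11) / 10 = 108 / 10 = 10.8000
UCL = c̄ + 3√c̄ = 10.8000 + 3 × √10.8000 = 10.8000 + 3 × 3.2863 = 20.6590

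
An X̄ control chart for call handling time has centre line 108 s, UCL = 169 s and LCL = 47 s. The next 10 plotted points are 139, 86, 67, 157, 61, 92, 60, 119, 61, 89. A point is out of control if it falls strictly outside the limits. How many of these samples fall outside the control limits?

0

All 10 points lie within [47, 169].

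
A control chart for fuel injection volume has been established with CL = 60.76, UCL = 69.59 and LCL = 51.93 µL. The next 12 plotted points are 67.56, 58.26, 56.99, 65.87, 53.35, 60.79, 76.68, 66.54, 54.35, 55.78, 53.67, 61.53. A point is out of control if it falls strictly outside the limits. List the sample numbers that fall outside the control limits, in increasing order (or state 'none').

7

Compare each point to [51.93, 69.59]: sample 7 = 76.68 > UCL.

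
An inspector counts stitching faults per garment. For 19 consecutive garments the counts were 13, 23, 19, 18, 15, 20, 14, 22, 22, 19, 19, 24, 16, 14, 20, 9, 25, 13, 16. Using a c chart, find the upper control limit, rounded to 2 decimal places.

30.66

c̄ = (13 + 23 + 19 + 18 + 15 + 20 + 14 + 22 + 22 + 19 + 19 + 24 + 16 + 14 + 20 + 9 + 25 + 13 + 16) / 19 = 341 / 19 = 17.9474
UCL = c̄ + 3√c̄ = 17.9474 + 3 × √17.9474 = 17.9474 + 3 × 4.2364 = 30.6567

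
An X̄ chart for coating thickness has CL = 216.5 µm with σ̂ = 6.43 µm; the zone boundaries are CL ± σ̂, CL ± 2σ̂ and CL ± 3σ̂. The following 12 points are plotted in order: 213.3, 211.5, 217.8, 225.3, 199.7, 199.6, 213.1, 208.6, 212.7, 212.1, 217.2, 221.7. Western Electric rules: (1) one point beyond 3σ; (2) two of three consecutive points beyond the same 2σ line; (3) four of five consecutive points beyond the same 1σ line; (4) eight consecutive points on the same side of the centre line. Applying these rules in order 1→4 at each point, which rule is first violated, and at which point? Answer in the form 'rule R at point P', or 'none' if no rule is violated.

rule 2 at point 6

Zone of each point (C = within 1σ̂, B = 1σ̂–2σ̂, A = 2σ̂–3σ̂, * = beyond 3σ̂; sign = side of CL): 1:-C, 2:-C, 3:+C, 4:+B, 5:-A, 6:-A, 7:-C, 8:-B, 9:-C, 10:-C, 11:+C, 12:+C
Rule 2 (two of three consecutive points beyond the same 2σ limit) is satisfied at point 6.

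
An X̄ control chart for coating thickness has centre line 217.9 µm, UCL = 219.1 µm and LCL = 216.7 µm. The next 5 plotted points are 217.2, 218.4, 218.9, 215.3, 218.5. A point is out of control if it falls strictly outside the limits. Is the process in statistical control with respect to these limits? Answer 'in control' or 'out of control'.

out of control

Compare each point to [216.7, 219.1]: sample 4 = 215.3 < LCL.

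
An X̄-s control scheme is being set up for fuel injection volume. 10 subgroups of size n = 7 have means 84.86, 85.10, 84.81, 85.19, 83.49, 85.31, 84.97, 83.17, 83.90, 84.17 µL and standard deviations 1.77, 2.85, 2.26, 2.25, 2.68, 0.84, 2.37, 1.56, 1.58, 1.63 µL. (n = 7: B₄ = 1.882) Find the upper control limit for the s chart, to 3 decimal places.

s̄ = (1.77 + 2.85 + 2.26 + 2.25 + 2.68 + 0.84 + 2.37 + 1.56 + 1.58 + 1.63) / 10 = 1.9790
UCL_s = B₄·s̄ = 1.882 × 1.9790 = 3.7245

3.724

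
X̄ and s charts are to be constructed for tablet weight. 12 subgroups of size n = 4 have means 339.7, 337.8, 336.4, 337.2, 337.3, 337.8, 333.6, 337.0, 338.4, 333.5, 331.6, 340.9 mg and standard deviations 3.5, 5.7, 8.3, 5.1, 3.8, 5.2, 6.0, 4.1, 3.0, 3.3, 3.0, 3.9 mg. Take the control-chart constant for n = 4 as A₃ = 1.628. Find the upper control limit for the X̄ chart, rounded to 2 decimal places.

344.21

X̄̄ = (339.7 + 337.8 + 336.4 + 337.2 + 337.3 + 337.8 + 333.6 + 337.0 + 338.4 + 333.5 + 331.6 + 340.9) / 12 = 336.7667
s̄ = (3.5 + 5.7 + 8.3 + 5.1 + 3.8 + 5.2 + 6.0 + 4.1 + 3.0 + 3.3 + 3.0 + 3.9) / 12 = 4.5750
UCL = X̄̄ + A₃·s̄ = 336.7667 + 1.628 × 4.5750 = 344.2148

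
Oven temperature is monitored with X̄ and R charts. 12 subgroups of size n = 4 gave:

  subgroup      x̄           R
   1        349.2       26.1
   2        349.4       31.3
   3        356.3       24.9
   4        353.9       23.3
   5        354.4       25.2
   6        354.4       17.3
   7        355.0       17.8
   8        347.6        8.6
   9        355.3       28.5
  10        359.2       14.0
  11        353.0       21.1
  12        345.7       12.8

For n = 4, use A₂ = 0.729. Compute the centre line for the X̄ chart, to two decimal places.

352.78

X̄̄ = (349.2 + 349.4 + 356.3 + 353.9 + 354.4 + 354.4 + 355.0 + 347.6 + 355.3 + 359.2 + 353.0 + 345.7) / 12 = 4233.4000 / 12 = 352.7833
CL = X̄̄ = 352.7833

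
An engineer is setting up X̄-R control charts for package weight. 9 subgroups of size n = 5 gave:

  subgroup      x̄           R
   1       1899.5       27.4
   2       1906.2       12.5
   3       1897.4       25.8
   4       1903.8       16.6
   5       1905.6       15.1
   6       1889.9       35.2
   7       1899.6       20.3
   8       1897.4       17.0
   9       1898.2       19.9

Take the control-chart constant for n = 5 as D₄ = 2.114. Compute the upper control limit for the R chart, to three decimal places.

R̄ = (27.4 + 12.5 + 25.8 + 16.6 + 15.1 + 35.2 + 20.3 + 17.0 + 19.9) / 9 = 189.8000 / 9 = 21.0889
UCL_R = D₄·R̄ = 2.114 × 21.0889 = 44.5819

44.582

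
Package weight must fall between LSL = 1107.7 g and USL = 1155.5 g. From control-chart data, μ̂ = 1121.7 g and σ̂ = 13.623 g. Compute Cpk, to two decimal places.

0.34

Cpu = (USL − μ̂) / (3σ̂) = (1155.5 − 1121.7) / (3 × 13.623) = 0.8270; Cpl = (μ̂ − LSL) / (3σ̂) = (1121.7 − 1107.7) / (3 × 13.623) = 0.3426; Cpk = min(Cpu, Cpl) = 0.3426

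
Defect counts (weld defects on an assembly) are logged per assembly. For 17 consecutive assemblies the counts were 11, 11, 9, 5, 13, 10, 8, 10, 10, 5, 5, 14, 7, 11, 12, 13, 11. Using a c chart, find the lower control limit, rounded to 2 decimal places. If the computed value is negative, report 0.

c̄ = (11 + 11 + 9 + 5 + 13 + 10 + 8 + 10 + 10 + 5 + 5 + 14 + 7 + 11 + 12 + 13 + 11) / 17 = 165 / 17 = 9.7059
LCL = c̄ − 3√c̄ = 9.7059 − 3 × 3.1154 = 0.3596

0.36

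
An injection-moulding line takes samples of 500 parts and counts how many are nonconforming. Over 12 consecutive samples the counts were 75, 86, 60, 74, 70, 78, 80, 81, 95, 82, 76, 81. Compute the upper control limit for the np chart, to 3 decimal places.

p̄ = Σdᵢ / (k·n) = 938 / (12 × 500) = 0.15633
UCL = np̄ + 3·√(np̄(1−p̄)) = 78.1667 + 3 × √(78.1667×0.84367) = 78.1667 + 3 × 8.1208 = 102.5289

102.529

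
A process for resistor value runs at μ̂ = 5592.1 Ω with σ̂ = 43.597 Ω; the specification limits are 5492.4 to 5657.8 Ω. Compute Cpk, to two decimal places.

Cpu = (USL − μ̂) / (3σ̂) = (5657.8 − 5592.1) / (3 × 43.597) = 0.5023; Cpl = (μ̂ − LSL) / (3σ̂) = (5592.1 − 5492.4) / (3 × 43.597) = 0.7623; Cpk = min(Cpu, Cpl) = 0.5023

0.50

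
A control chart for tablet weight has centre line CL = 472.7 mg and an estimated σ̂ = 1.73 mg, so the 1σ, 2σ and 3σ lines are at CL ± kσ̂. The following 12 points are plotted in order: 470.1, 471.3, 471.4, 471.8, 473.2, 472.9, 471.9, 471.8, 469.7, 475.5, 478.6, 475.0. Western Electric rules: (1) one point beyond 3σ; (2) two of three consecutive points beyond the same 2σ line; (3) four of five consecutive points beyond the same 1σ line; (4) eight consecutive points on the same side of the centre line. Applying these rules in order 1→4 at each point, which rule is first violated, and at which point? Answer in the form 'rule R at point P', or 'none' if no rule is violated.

rule 1 at point 11

Zone of each point (C = within 1σ̂, B = 1σ̂–2σ̂, A = 2σ̂–3σ̂, * = beyond 3σ̂; sign = side of CL): 1:-B, 2:-C, 3:-C, 4:-C, 5:+C, 6:+C, 7:-C, 8:-C, 9:-B, 10:+B, 11:+*, 12:+B
Rule 1 (one point beyond the 3σ limits) is satisfied at point 11.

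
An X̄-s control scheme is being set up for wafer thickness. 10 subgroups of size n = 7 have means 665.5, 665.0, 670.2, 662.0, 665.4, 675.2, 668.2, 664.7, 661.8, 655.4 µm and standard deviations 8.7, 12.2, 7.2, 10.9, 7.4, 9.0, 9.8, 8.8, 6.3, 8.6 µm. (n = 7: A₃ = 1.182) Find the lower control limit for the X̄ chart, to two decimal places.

X̄̄ = (665.5 + 665.0 + 670.2 + 662.0 + 665.4 + 675.2 + 668.2 + 664.7 + 661.8 + 655.4) / 10 = 665.3400
s̄ = (8.7 + 12.2 + 7.2 + 10.9 + 7.4 + 9.0 + 9.8 + 8.8 + 6.3 + 8.6) / 10 = 8.8900
LCL = X̄̄ − A₃·s̄ = 665.3400 − 1.182 × 8.8900 = 654.8320

654.83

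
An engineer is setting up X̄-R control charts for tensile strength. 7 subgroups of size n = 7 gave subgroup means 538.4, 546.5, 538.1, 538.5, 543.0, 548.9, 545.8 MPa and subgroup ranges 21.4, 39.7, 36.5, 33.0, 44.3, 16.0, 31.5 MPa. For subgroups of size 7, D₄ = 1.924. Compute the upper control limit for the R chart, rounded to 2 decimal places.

R̄ = (21.4 + 39.7 + 36.5 + 33.0 + 44.3 + 16.0 + 31.5) / 7 = 222.4000 / 7 = 31.7714
UCL_R = D₄·R̄ = 1.924 × 31.7714 = 61.1282

61.13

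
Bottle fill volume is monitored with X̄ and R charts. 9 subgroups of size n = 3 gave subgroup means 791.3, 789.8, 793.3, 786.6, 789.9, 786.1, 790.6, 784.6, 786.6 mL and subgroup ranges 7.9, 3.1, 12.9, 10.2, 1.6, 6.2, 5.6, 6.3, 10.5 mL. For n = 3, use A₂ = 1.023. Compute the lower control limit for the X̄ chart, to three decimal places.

781.447

X̄̄ = (791.3 + 789.8 + 793.3 + 786.6 + 789.9 + 786.1 + 790.6 + 784.6 + 786.6) / 9 = 7098.8000 / 9 = 788.7556
R̄ = (7.9 + 3.1 + 12.9 + 10.2 + 1.6 + 6.2 + 5.6 + 6.3 + 10.5) / 9 = 64.3000 / 9 = 7.1444
LCL = X̄̄ − A₂·R̄ = 788.7556 − 1.023 × 7.1444 = 781.4468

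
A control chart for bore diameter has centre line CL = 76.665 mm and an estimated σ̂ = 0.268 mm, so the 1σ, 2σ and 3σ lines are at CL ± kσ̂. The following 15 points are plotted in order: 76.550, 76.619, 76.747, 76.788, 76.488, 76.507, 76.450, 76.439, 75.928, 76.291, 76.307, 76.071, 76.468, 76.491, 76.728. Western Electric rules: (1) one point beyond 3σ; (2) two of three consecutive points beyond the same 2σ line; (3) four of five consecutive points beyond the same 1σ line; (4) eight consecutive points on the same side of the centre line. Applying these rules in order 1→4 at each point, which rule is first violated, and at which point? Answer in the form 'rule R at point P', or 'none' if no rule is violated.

Zone of each point (C = within 1σ̂, B = 1σ̂–2σ̂, A = 2σ̂–3σ̂, * = beyond 3σ̂; sign = side of CL): 1:-C, 2:-C, 3:+C, 4:+C, 5:-C, 6:-C, 7:-C, 8:-C, 9:-A, 10:-B, 11:-B, 12:-A, 13:-C, 14:-C, 15:+C
Rule 3 (four of five consecutive points beyond the same 1σ limit) is satisfied at point 12.

rule 3 at point 12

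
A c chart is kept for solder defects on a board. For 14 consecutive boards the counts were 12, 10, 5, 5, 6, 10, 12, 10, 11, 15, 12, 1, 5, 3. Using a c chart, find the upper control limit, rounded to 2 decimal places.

17.03

c̄ = (12 + 10 + 5 + 5 + 6 + 10 + 12 + 10 + 11 + 15 + 12 + 1 + 5 + 3) / 14 = 117 / 14 = 8.3571
UCL = c̄ + 3√c̄ = 8.3571 + 3 × √8.3571 = 8.3571 + 3 × 2.8909 = 17.0298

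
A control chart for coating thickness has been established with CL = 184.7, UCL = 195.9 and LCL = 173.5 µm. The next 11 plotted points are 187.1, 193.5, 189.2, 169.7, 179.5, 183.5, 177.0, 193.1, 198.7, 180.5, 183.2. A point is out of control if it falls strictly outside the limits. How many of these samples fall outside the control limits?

2

Compare each point to [173.5, 195.9]: sample 4 = 169.7 < LCL; sample 9 = 198.7 > UCL.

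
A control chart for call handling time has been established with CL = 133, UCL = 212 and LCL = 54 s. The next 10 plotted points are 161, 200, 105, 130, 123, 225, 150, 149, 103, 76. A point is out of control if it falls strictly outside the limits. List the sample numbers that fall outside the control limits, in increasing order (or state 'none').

Compare each point to [54, 212]: sample 6 = 225 > UCL.

6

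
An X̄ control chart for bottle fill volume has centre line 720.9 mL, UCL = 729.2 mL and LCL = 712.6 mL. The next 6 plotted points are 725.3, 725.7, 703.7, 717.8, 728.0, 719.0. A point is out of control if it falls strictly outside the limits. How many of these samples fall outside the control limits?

1

Compare each point to [712.6, 729.2]: sample 3 = 703.7 < LCL.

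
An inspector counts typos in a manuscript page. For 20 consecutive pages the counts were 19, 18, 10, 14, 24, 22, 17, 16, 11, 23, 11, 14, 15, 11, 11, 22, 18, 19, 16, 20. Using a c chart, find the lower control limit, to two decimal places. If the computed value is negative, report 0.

4.35

c̄ = (19 + 18 + 10 + 14 + 24 + 22 + 17 + 16 + 11 + 23 + 11 + 14 + 15 + 11 + 11 + 22 + 18 + 19 + 16 + 20) / 20 = 331 / 20 = 16.5500
LCL = c̄ − 3√c̄ = 16.5500 − 3 × 4.0682 = 4.3455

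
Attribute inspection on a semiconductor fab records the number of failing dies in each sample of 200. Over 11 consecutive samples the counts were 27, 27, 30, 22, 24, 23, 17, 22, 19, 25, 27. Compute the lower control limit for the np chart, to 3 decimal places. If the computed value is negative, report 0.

p̄ = Σdᵢ / (k·n) = 263 / (11 × 200) = 0.11955
LCL = np̄ − 3·√(np̄(1−p̄)) = 23.9091 − 3 × 4.5881 = 10.1447

10.145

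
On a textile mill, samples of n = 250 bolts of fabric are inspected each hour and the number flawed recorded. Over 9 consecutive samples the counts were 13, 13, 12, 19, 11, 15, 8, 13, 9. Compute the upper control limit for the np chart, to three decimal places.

p̄ = Σdᵢ / (k·n) = 113 / (9 × 250) = 0.05022
UCL = np̄ + 3·√(np̄(1−p̄)) = 12.5556 + 3 × √(12.5556×0.94978) = 12.5556 + 3 × 3.4533 = 22.9153

22.915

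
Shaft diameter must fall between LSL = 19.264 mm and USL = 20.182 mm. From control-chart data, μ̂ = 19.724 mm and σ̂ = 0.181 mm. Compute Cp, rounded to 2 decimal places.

0.85

Cp = (USL − LSL) / (6σ̂) = (20.182 − 19.264) / (6 × 0.181) = 0.9180 / 1.0860 = 0.8453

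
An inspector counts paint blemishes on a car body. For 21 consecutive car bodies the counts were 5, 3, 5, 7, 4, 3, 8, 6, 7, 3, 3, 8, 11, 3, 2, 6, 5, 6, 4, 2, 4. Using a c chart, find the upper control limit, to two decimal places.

c̄ = (5 + 3 + 5 + 7 + 4 + 3 + 8 + 6 + 7 + 3 + 3 + 8 + 11 + 3 + 2 + 6 + 5 + 6 + 4 + 2 + 4) / 21 = 105 / 21 = 5.0000
UCL = c̄ + 3√c̄ = 5.0000 + 3 × √5.0000 = 5.0000 + 3 × 2.2361 = 11.7082

11.71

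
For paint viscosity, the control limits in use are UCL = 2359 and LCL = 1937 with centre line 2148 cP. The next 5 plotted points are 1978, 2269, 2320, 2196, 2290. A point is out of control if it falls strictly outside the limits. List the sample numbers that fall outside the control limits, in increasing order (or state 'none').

none

All 5 points lie within [1937, 2359].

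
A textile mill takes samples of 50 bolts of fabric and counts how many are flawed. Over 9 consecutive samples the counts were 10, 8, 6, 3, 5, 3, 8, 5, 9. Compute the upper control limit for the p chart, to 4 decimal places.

p̄ = Σdᵢ / (k·n) = 57 / (9 × 50) = 0.12667
UCL = p̄ + 3·√(p̄(1−p̄)/n) = 0.12667 + 3 × √(0.12667×0.87333/50) = 0.12667 + 3 × 0.04704 = 0.26778

0.2678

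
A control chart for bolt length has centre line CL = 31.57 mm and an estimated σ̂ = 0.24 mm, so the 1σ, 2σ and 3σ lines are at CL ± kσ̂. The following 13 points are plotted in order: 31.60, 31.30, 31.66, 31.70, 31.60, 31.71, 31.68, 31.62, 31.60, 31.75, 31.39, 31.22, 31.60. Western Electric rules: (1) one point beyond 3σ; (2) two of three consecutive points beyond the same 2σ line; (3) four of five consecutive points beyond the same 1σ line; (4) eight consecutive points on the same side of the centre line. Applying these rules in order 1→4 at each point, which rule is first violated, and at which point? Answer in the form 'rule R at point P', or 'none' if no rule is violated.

Zone of each point (C = within 1σ̂, B = 1σ̂–2σ̂, A = 2σ̂–3σ̂, * = beyond 3σ̂; sign = side of CL): 1:+C, 2:-B, 3:+C, 4:+C, 5:+C, 6:+C, 7:+C, 8:+C, 9:+C, 10:+C, 11:-C, 12:-B, 13:+C
Rule 4 (eight consecutive points on the same side of the centre line) is satisfied at point 10.

rule 4 at point 10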